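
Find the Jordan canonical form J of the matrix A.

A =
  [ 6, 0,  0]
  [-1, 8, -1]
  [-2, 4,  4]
J_2(6) ⊕ J_1(6)

The characteristic polynomial is
  det(x·I − A) = x^3 - 18*x^2 + 108*x - 216 = (x - 6)^3

Eigenvalues and multiplicities (the geometric multiplicity of λ is n − rank(A − λI), which equals the number of Jordan blocks for λ):
  λ = 6: algebraic multiplicity = 3, geometric multiplicity = 2

Determining the block sizes for each eigenvalue:
  λ = 6: 2 blocks summing to 3 forces exactly one block of size 2 and the rest size 1 → block sizes [2, 1]

Assembling the blocks gives a Jordan form
J =
  [6, 1, 0]
  [0, 6, 0]
  [0, 0, 6]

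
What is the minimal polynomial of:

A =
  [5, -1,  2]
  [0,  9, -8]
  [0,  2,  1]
x^2 - 10*x + 25

The characteristic polynomial is χ_A(x) = (x - 5)^3, so the eigenvalues are known. The minimal polynomial is
  m_A(x) = Π_λ (x − λ)^{k_λ}
where k_λ is the size of the *largest* Jordan block for λ (equivalently, the smallest k with (A − λI)^k v = 0 for every generalised eigenvector v of λ).

  λ = 5: largest Jordan block has size 2, contributing (x − 5)^2

So m_A(x) = (x - 5)^2 = x^2 - 10*x + 25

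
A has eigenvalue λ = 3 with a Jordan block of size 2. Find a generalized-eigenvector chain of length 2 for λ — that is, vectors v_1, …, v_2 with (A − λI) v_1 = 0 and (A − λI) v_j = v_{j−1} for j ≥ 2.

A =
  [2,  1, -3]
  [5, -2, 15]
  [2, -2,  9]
A Jordan chain for λ = 3 of length 2:
v_1 = (-1, 5, 2)ᵀ
v_2 = (1, 0, 0)ᵀ

Let N = A − (3)·I. We want v_2 with N^2 v_2 = 0 but N^1 v_2 ≠ 0; then v_{j-1} := N · v_j for j = 2, …, 2.

Pick v_2 = (1, 0, 0)ᵀ.
Then v_1 = N · v_2 = (-1, 5, 2)ᵀ.

Sanity check: (A − (3)·I) v_1 = (0, 0, 0)ᵀ = 0. ✓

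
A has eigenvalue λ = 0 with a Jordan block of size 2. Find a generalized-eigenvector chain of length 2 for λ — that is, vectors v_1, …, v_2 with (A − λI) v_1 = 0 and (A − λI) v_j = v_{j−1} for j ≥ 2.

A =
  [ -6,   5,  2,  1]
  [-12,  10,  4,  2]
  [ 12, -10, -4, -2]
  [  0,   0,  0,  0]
A Jordan chain for λ = 0 of length 2:
v_1 = (-6, -12, 12, 0)ᵀ
v_2 = (1, 0, 0, 0)ᵀ

Let N = A − (0)·I. We want v_2 with N^2 v_2 = 0 but N^1 v_2 ≠ 0; then v_{j-1} := N · v_j for j = 2, …, 2.

Pick v_2 = (1, 0, 0, 0)ᵀ.
Then v_1 = N · v_2 = (-6, -12, 12, 0)ᵀ.

Sanity check: (A − (0)·I) v_1 = (0, 0, 0, 0)ᵀ = 0. ✓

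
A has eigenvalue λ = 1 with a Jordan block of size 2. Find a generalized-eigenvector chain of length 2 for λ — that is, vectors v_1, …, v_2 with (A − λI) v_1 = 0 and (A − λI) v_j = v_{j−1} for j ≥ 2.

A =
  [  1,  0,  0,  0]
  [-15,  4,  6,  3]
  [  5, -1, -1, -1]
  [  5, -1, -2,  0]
A Jordan chain for λ = 1 of length 2:
v_1 = (0, -15, 5, 5)ᵀ
v_2 = (1, 0, 0, 0)ᵀ

Let N = A − (1)·I. We want v_2 with N^2 v_2 = 0 but N^1 v_2 ≠ 0; then v_{j-1} := N · v_j for j = 2, …, 2.

Pick v_2 = (1, 0, 0, 0)ᵀ.
Then v_1 = N · v_2 = (0, -15, 5, 5)ᵀ.

Sanity check: (A − (1)·I) v_1 = (0, 0, 0, 0)ᵀ = 0. ✓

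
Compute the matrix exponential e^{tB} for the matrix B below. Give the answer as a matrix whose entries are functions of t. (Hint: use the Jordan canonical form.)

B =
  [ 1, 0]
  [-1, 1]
e^{tB} =
  [exp(t), 0]
  [-t*exp(t), exp(t)]

Strategy: write B = P · J · P⁻¹ where J is a Jordan canonical form, so e^{tB} = P · e^{tJ} · P⁻¹, and e^{tJ} can be computed block-by-block.

B has Jordan form
J =
  [1, 1]
  [0, 1]
(up to reordering of blocks).

Per-block formulas:
  For a 2×2 Jordan block J_2(1): exp(t · J_2(1)) = e^(1t)·(I + t·N), where N is the 2×2 nilpotent shift.

After assembling e^{tJ} and conjugating by P, we get:

e^{tB} =
  [exp(t), 0]
  [-t*exp(t), exp(t)]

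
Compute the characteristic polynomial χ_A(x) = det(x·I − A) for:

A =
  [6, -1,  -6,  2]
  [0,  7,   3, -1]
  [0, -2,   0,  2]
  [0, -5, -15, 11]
x^4 - 24*x^3 + 216*x^2 - 864*x + 1296

Expanding det(x·I − A) (e.g. by cofactor expansion or by noting that A is similar to its Jordan form J, which has the same characteristic polynomial as A) gives
  χ_A(x) = x^4 - 24*x^3 + 216*x^2 - 864*x + 1296
which factors as (x - 6)^4. The eigenvalues (with algebraic multiplicities) are λ = 6 with multiplicity 4.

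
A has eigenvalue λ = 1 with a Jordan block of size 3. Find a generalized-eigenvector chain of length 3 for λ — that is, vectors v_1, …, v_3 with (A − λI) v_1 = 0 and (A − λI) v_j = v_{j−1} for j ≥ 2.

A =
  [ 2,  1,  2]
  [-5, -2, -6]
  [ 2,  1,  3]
A Jordan chain for λ = 1 of length 3:
v_1 = (0, -2, 1)ᵀ
v_2 = (1, -5, 2)ᵀ
v_3 = (1, 0, 0)ᵀ

Let N = A − (1)·I. We want v_3 with N^3 v_3 = 0 but N^2 v_3 ≠ 0; then v_{j-1} := N · v_j for j = 3, …, 2.

Pick v_3 = (1, 0, 0)ᵀ.
Then v_2 = N · v_3 = (1, -5, 2)ᵀ.
Then v_1 = N · v_2 = (0, -2, 1)ᵀ.

Sanity check: (A − (1)·I) v_1 = (0, 0, 0)ᵀ = 0. ✓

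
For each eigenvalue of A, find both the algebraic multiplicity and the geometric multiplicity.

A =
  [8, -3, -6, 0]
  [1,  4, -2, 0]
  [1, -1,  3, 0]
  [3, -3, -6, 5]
λ = 5: alg = 4, geom = 3

Step 1 — factor the characteristic polynomial to read off the algebraic multiplicities:
  χ_A(x) = (x - 5)^4

Step 2 — compute geometric multiplicities via the rank-nullity identity g(λ) = n − rank(A − λI):
  rank(A − (5)·I) = 1, so dim ker(A − (5)·I) = n − 1 = 3

Summary:
  λ = 5: algebraic multiplicity = 4, geometric multiplicity = 3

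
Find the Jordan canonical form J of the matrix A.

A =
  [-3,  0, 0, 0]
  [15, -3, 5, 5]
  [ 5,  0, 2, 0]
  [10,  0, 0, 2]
J_1(-3) ⊕ J_1(-3) ⊕ J_1(2) ⊕ J_1(2)

The characteristic polynomial is
  det(x·I − A) = x^4 + 2*x^3 - 11*x^2 - 12*x + 36 = (x - 2)^2*(x + 3)^2

Eigenvalues and multiplicities (the geometric multiplicity of λ is n − rank(A − λI), which equals the number of Jordan blocks for λ):
  λ = -3: algebraic multiplicity = 2, geometric multiplicity = 2
  λ = 2: algebraic multiplicity = 2, geometric multiplicity = 2

Determining the block sizes for each eigenvalue:
  λ = -3: gm = am = 2, so every block has size 1 → block sizes [1, 1]
  λ = 2: gm = am = 2, so every block has size 1 → block sizes [1, 1]

Assembling the blocks gives a Jordan form
J =
  [-3,  0, 0, 0]
  [ 0, -3, 0, 0]
  [ 0,  0, 2, 0]
  [ 0,  0, 0, 2]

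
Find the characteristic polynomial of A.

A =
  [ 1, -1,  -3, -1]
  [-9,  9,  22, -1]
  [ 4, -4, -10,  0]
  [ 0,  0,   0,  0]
x^4

Expanding det(x·I − A) (e.g. by cofactor expansion or by noting that A is similar to its Jordan form J, which has the same characteristic polynomial as A) gives
  χ_A(x) = x^4
which factors as x^4. The eigenvalues (with algebraic multiplicities) are λ = 0 with multiplicity 4.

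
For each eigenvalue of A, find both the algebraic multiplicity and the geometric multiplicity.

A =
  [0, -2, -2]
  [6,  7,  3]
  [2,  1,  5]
λ = 4: alg = 3, geom = 2

Step 1 — factor the characteristic polynomial to read off the algebraic multiplicities:
  χ_A(x) = (x - 4)^3

Step 2 — compute geometric multiplicities via the rank-nullity identity g(λ) = n − rank(A − λI):
  rank(A − (4)·I) = 1, so dim ker(A − (4)·I) = n − 1 = 2

Summary:
  λ = 4: algebraic multiplicity = 3, geometric multiplicity = 2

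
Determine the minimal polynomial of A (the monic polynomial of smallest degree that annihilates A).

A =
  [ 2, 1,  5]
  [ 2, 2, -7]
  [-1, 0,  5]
x^3 - 9*x^2 + 27*x - 27

The characteristic polynomial is χ_A(x) = (x - 3)^3, so the eigenvalues are known. The minimal polynomial is
  m_A(x) = Π_λ (x − λ)^{k_λ}
where k_λ is the size of the *largest* Jordan block for λ (equivalently, the smallest k with (A − λI)^k v = 0 for every generalised eigenvector v of λ).

  λ = 3: largest Jordan block has size 3, contributing (x − 3)^3

So m_A(x) = (x - 3)^3 = x^3 - 9*x^2 + 27*x - 27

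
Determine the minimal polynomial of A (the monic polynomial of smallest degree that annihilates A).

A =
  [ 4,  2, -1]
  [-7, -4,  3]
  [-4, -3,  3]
x^3 - 3*x^2 + 3*x - 1

The characteristic polynomial is χ_A(x) = (x - 1)^3, so the eigenvalues are known. The minimal polynomial is
  m_A(x) = Π_λ (x − λ)^{k_λ}
where k_λ is the size of the *largest* Jordan block for λ (equivalently, the smallest k with (A − λI)^k v = 0 for every generalised eigenvector v of λ).

  λ = 1: largest Jordan block has size 3, contributing (x − 1)^3

So m_A(x) = (x - 1)^3 = x^3 - 3*x^2 + 3*x - 1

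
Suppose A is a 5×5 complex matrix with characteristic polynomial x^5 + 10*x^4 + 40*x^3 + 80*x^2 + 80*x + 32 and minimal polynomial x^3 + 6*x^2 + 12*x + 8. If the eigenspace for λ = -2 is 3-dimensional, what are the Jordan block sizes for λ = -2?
Block sizes for λ = -2: [3, 1, 1]

Step 1 — from the characteristic polynomial, algebraic multiplicity of λ = -2 is 5. From dim ker(A − (-2)·I) = 3, there are exactly 3 Jordan blocks for λ = -2.
Step 2 — from the minimal polynomial, the factor (x + 2)^3 tells us the largest block for λ = -2 has size 3.
Step 3 — with total size 5, 3 blocks, and largest block 3, the block sizes (in nonincreasing order) are [3, 1, 1].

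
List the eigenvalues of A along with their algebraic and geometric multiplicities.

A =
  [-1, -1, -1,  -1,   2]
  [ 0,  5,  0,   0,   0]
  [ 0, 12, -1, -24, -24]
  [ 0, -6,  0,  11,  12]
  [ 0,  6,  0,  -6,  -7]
λ = -1: alg = 3, geom = 2; λ = 5: alg = 2, geom = 2

Step 1 — factor the characteristic polynomial to read off the algebraic multiplicities:
  χ_A(x) = (x - 5)^2*(x + 1)^3

Step 2 — compute geometric multiplicities via the rank-nullity identity g(λ) = n − rank(A − λI):
  rank(A − (-1)·I) = 3, so dim ker(A − (-1)·I) = n − 3 = 2
  rank(A − (5)·I) = 3, so dim ker(A − (5)·I) = n − 3 = 2

Summary:
  λ = -1: algebraic multiplicity = 3, geometric multiplicity = 2
  λ = 5: algebraic multiplicity = 2, geometric multiplicity = 2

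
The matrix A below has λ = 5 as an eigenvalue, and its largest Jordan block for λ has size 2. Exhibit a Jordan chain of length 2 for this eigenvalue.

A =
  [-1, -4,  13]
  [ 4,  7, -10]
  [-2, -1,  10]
A Jordan chain for λ = 5 of length 2:
v_1 = (-14, 8, -4)ᵀ
v_2 = (1, 2, 0)ᵀ

Let N = A − (5)·I. We want v_2 with N^2 v_2 = 0 but N^1 v_2 ≠ 0; then v_{j-1} := N · v_j for j = 2, …, 2.

Pick v_2 = (1, 2, 0)ᵀ.
Then v_1 = N · v_2 = (-14, 8, -4)ᵀ.

Sanity check: (A − (5)·I) v_1 = (0, 0, 0)ᵀ = 0. ✓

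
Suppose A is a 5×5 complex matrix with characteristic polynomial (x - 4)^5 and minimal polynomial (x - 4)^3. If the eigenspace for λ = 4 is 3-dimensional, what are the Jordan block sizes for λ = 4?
Block sizes for λ = 4: [3, 1, 1]

Step 1 — from the characteristic polynomial, algebraic multiplicity of λ = 4 is 5. From dim ker(A − (4)·I) = 3, there are exactly 3 Jordan blocks for λ = 4.
Step 2 — from the minimal polynomial, the factor (x − 4)^3 tells us the largest block for λ = 4 has size 3.
Step 3 — with total size 5, 3 blocks, and largest block 3, the block sizes (in nonincreasing order) are [3, 1, 1].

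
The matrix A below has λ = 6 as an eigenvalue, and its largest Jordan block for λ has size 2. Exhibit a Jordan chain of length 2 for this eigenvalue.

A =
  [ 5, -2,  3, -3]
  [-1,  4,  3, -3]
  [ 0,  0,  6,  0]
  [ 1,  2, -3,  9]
A Jordan chain for λ = 6 of length 2:
v_1 = (-1, -1, 0, 1)ᵀ
v_2 = (1, 0, 0, 0)ᵀ

Let N = A − (6)·I. We want v_2 with N^2 v_2 = 0 but N^1 v_2 ≠ 0; then v_{j-1} := N · v_j for j = 2, …, 2.

Pick v_2 = (1, 0, 0, 0)ᵀ.
Then v_1 = N · v_2 = (-1, -1, 0, 1)ᵀ.

Sanity check: (A − (6)·I) v_1 = (0, 0, 0, 0)ᵀ = 0. ✓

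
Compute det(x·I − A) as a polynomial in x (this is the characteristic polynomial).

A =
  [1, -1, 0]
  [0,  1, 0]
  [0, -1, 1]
x^3 - 3*x^2 + 3*x - 1

Expanding det(x·I − A) (e.g. by cofactor expansion or by noting that A is similar to its Jordan form J, which has the same characteristic polynomial as A) gives
  χ_A(x) = x^3 - 3*x^2 + 3*x - 1
which factors as (x - 1)^3. The eigenvalues (with algebraic multiplicities) are λ = 1 with multiplicity 3.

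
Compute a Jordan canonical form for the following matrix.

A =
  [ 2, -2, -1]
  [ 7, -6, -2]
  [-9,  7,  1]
J_3(-1)

The characteristic polynomial is
  det(x·I − A) = x^3 + 3*x^2 + 3*x + 1 = (x + 1)^3

Eigenvalues and multiplicities (the geometric multiplicity of λ is n − rank(A − λI), which equals the number of Jordan blocks for λ):
  λ = -1: algebraic multiplicity = 3, geometric multiplicity = 1

Determining the block sizes for each eigenvalue:
  λ = -1: one block (gm = 1), so the single block has size am = 3 → block sizes [3]

Assembling the blocks gives a Jordan form
J =
  [-1,  1,  0]
  [ 0, -1,  1]
  [ 0,  0, -1]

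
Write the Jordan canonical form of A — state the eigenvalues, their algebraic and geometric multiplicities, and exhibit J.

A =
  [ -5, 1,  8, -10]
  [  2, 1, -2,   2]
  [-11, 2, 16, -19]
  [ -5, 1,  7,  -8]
J_2(1) ⊕ J_2(1)

The characteristic polynomial is
  det(x·I − A) = x^4 - 4*x^3 + 6*x^2 - 4*x + 1 = (x - 1)^4

Eigenvalues and multiplicities (the geometric multiplicity of λ is n − rank(A − λI), which equals the number of Jordan blocks for λ):
  λ = 1: algebraic multiplicity = 4, geometric multiplicity = 2

Determining the block sizes for each eigenvalue:
  λ = 1: with am = 4 and gm = 2, the partition is not yet determined (e.g. several partitions of 4 into 2 parts exist). Let N = A − (1)·I. Computing rank(N^1) = 2, rank(N^2) = 0; the number of blocks of size ≥ j is rank(N^{j−1}) − rank(N^j), giving [2, 2]. So we have 2 block(s) of size 2 → block sizes [2, 2]

Assembling the blocks gives a Jordan form
J =
  [1, 1, 0, 0]
  [0, 1, 0, 0]
  [0, 0, 1, 1]
  [0, 0, 0, 1]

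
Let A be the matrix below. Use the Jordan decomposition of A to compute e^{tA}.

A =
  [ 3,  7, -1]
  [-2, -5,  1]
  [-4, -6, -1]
e^{tA} =
  [3*t^2*exp(-t) + 4*t*exp(-t) + exp(-t), 3*t^2*exp(-t) + 7*t*exp(-t), 3*t^2*exp(-t)/2 - t*exp(-t)]
  [-2*t^2*exp(-t) - 2*t*exp(-t), -2*t^2*exp(-t) - 4*t*exp(-t) + exp(-t), -t^2*exp(-t) + t*exp(-t)]
  [-2*t^2*exp(-t) - 4*t*exp(-t), -2*t^2*exp(-t) - 6*t*exp(-t), -t^2*exp(-t) + exp(-t)]

Strategy: write A = P · J · P⁻¹ where J is a Jordan canonical form, so e^{tA} = P · e^{tJ} · P⁻¹, and e^{tJ} can be computed block-by-block.

A has Jordan form
J =
  [-1,  1,  0]
  [ 0, -1,  1]
  [ 0,  0, -1]
(up to reordering of blocks).

Per-block formulas:
  For a 3×3 Jordan block J_3(-1): exp(t · J_3(-1)) = e^(-1t)·(I + t·N + (t^2/2)·N^2), where N is the 3×3 nilpotent shift.

After assembling e^{tJ} and conjugating by P, we get:

e^{tA} =
  [3*t^2*exp(-t) + 4*t*exp(-t) + exp(-t), 3*t^2*exp(-t) + 7*t*exp(-t), 3*t^2*exp(-t)/2 - t*exp(-t)]
  [-2*t^2*exp(-t) - 2*t*exp(-t), -2*t^2*exp(-t) - 4*t*exp(-t) + exp(-t), -t^2*exp(-t) + t*exp(-t)]
  [-2*t^2*exp(-t) - 4*t*exp(-t), -2*t^2*exp(-t) - 6*t*exp(-t), -t^2*exp(-t) + exp(-t)]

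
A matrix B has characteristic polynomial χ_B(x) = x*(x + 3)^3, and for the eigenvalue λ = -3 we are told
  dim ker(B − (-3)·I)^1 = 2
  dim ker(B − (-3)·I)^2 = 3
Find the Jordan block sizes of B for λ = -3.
Block sizes for λ = -3: [2, 1]

From the dimensions of kernels of powers, the number of Jordan blocks of size at least j is d_j − d_{j−1} where d_j = dim ker(N^j) (with d_0 = 0). Computing the differences gives [2, 1].
The number of blocks of size exactly k is (#blocks of size ≥ k) − (#blocks of size ≥ k + 1), so the partition is: 1 block(s) of size 1, 1 block(s) of size 2.
In nonincreasing order the block sizes are [2, 1].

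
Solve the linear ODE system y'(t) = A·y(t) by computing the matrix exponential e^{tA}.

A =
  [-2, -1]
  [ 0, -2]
e^{tA} =
  [exp(-2*t), -t*exp(-2*t)]
  [0, exp(-2*t)]

Strategy: write A = P · J · P⁻¹ where J is a Jordan canonical form, so e^{tA} = P · e^{tJ} · P⁻¹, and e^{tJ} can be computed block-by-block.

A has Jordan form
J =
  [-2,  1]
  [ 0, -2]
(up to reordering of blocks).

Per-block formulas:
  For a 2×2 Jordan block J_2(-2): exp(t · J_2(-2)) = e^(-2t)·(I + t·N), where N is the 2×2 nilpotent shift.

After assembling e^{tJ} and conjugating by P, we get:

e^{tA} =
  [exp(-2*t), -t*exp(-2*t)]
  [0, exp(-2*t)]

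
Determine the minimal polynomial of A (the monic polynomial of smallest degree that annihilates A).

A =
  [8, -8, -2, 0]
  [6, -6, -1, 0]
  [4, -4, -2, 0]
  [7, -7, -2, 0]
x^3

The characteristic polynomial is χ_A(x) = x^4, so the eigenvalues are known. The minimal polynomial is
  m_A(x) = Π_λ (x − λ)^{k_λ}
where k_λ is the size of the *largest* Jordan block for λ (equivalently, the smallest k with (A − λI)^k v = 0 for every generalised eigenvector v of λ).

  λ = 0: largest Jordan block has size 3, contributing (x − 0)^3

So m_A(x) = x^3 = x^3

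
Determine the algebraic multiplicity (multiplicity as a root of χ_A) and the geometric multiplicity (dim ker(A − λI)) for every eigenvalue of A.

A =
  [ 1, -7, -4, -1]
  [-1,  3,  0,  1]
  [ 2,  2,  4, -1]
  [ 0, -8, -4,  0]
λ = 2: alg = 4, geom = 2

Step 1 — factor the characteristic polynomial to read off the algebraic multiplicities:
  χ_A(x) = (x - 2)^4

Step 2 — compute geometric multiplicities via the rank-nullity identity g(λ) = n − rank(A − λI):
  rank(A − (2)·I) = 2, so dim ker(A − (2)·I) = n − 2 = 2

Summary:
  λ = 2: algebraic multiplicity = 4, geometric multiplicity = 2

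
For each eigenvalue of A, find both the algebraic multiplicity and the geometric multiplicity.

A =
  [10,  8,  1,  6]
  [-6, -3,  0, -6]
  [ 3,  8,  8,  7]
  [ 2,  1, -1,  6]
λ = 3: alg = 1, geom = 1; λ = 6: alg = 3, geom = 1

Step 1 — factor the characteristic polynomial to read off the algebraic multiplicities:
  χ_A(x) = (x - 6)^3*(x - 3)

Step 2 — compute geometric multiplicities via the rank-nullity identity g(λ) = n − rank(A − λI):
  rank(A − (3)·I) = 3, so dim ker(A − (3)·I) = n − 3 = 1
  rank(A − (6)·I) = 3, so dim ker(A − (6)·I) = n − 3 = 1

Summary:
  λ = 3: algebraic multiplicity = 1, geometric multiplicity = 1
  λ = 6: algebraic multiplicity = 3, geometric multiplicity = 1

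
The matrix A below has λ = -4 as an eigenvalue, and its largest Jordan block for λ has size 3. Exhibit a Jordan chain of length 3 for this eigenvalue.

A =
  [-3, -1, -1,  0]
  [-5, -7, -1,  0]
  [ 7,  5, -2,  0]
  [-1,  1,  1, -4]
A Jordan chain for λ = -4 of length 3:
v_1 = (-1, 3, -4, 1)ᵀ
v_2 = (1, -5, 7, -1)ᵀ
v_3 = (1, 0, 0, 0)ᵀ

Let N = A − (-4)·I. We want v_3 with N^3 v_3 = 0 but N^2 v_3 ≠ 0; then v_{j-1} := N · v_j for j = 3, …, 2.

Pick v_3 = (1, 0, 0, 0)ᵀ.
Then v_2 = N · v_3 = (1, -5, 7, -1)ᵀ.
Then v_1 = N · v_2 = (-1, 3, -4, 1)ᵀ.

Sanity check: (A − (-4)·I) v_1 = (0, 0, 0, 0)ᵀ = 0. ✓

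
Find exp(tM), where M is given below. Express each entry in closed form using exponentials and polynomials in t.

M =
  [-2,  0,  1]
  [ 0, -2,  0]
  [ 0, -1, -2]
e^{tM} =
  [exp(-2*t), -t^2*exp(-2*t)/2, t*exp(-2*t)]
  [0, exp(-2*t), 0]
  [0, -t*exp(-2*t), exp(-2*t)]

Strategy: write M = P · J · P⁻¹ where J is a Jordan canonical form, so e^{tM} = P · e^{tJ} · P⁻¹, and e^{tJ} can be computed block-by-block.

M has Jordan form
J =
  [-2,  1,  0]
  [ 0, -2,  1]
  [ 0,  0, -2]
(up to reordering of blocks).

Per-block formulas:
  For a 3×3 Jordan block J_3(-2): exp(t · J_3(-2)) = e^(-2t)·(I + t·N + (t^2/2)·N^2), where N is the 3×3 nilpotent shift.

After assembling e^{tJ} and conjugating by P, we get:

e^{tM} =
  [exp(-2*t), -t^2*exp(-2*t)/2, t*exp(-2*t)]
  [0, exp(-2*t), 0]
  [0, -t*exp(-2*t), exp(-2*t)]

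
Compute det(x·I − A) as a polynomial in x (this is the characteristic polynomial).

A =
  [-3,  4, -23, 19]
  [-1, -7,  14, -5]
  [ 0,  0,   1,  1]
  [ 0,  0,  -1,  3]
x^4 + 6*x^3 - 11*x^2 - 60*x + 100

Expanding det(x·I − A) (e.g. by cofactor expansion or by noting that A is similar to its Jordan form J, which has the same characteristic polynomial as A) gives
  χ_A(x) = x^4 + 6*x^3 - 11*x^2 - 60*x + 100
which factors as (x - 2)^2*(x + 5)^2. The eigenvalues (with algebraic multiplicities) are λ = -5 with multiplicity 2, λ = 2 with multiplicity 2.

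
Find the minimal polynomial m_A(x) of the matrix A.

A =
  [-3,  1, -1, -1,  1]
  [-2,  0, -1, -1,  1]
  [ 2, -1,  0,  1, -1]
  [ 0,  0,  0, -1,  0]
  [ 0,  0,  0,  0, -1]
x^2 + 2*x + 1

The characteristic polynomial is χ_A(x) = (x + 1)^5, so the eigenvalues are known. The minimal polynomial is
  m_A(x) = Π_λ (x − λ)^{k_λ}
where k_λ is the size of the *largest* Jordan block for λ (equivalently, the smallest k with (A − λI)^k v = 0 for every generalised eigenvector v of λ).

  λ = -1: largest Jordan block has size 2, contributing (x + 1)^2

So m_A(x) = (x + 1)^2 = x^2 + 2*x + 1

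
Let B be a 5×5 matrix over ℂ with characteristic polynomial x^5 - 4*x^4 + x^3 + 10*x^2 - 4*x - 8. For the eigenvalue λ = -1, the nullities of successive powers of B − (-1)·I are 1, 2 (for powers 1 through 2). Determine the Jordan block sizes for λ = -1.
Block sizes for λ = -1: [2]

From the dimensions of kernels of powers, the number of Jordan blocks of size at least j is d_j − d_{j−1} where d_j = dim ker(N^j) (with d_0 = 0). Computing the differences gives [1, 1].
The number of blocks of size exactly k is (#blocks of size ≥ k) − (#blocks of size ≥ k + 1), so the partition is: 1 block(s) of size 2.
In nonincreasing order the block sizes are [2].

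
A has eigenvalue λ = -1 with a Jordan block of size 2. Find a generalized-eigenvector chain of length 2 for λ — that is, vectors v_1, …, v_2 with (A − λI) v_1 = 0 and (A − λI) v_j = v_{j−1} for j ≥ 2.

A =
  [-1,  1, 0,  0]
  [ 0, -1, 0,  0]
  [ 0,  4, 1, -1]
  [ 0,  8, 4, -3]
A Jordan chain for λ = -1 of length 2:
v_1 = (1, 0, 4, 8)ᵀ
v_2 = (0, 1, 0, 0)ᵀ

Let N = A − (-1)·I. We want v_2 with N^2 v_2 = 0 but N^1 v_2 ≠ 0; then v_{j-1} := N · v_j for j = 2, …, 2.

Pick v_2 = (0, 1, 0, 0)ᵀ.
Then v_1 = N · v_2 = (1, 0, 4, 8)ᵀ.

Sanity check: (A − (-1)·I) v_1 = (0, 0, 0, 0)ᵀ = 0. ✓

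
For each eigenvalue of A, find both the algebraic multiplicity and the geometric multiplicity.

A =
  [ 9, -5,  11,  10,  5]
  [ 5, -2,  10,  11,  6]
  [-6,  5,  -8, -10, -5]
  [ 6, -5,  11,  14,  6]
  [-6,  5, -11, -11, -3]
λ = -2: alg = 1, geom = 1; λ = 3: alg = 4, geom = 2

Step 1 — factor the characteristic polynomial to read off the algebraic multiplicities:
  χ_A(x) = (x - 3)^4*(x + 2)

Step 2 — compute geometric multiplicities via the rank-nullity identity g(λ) = n − rank(A − λI):
  rank(A − (-2)·I) = 4, so dim ker(A − (-2)·I) = n − 4 = 1
  rank(A − (3)·I) = 3, so dim ker(A − (3)·I) = n − 3 = 2

Summary:
  λ = -2: algebraic multiplicity = 1, geometric multiplicity = 1
  λ = 3: algebraic multiplicity = 4, geometric multiplicity = 2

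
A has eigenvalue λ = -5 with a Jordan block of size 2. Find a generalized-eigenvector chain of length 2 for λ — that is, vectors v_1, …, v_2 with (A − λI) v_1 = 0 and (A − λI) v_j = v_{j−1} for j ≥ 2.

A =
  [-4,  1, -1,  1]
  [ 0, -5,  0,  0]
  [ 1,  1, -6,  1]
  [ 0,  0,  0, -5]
A Jordan chain for λ = -5 of length 2:
v_1 = (1, 0, 1, 0)ᵀ
v_2 = (1, 0, 0, 0)ᵀ

Let N = A − (-5)·I. We want v_2 with N^2 v_2 = 0 but N^1 v_2 ≠ 0; then v_{j-1} := N · v_j for j = 2, …, 2.

Pick v_2 = (1, 0, 0, 0)ᵀ.
Then v_1 = N · v_2 = (1, 0, 1, 0)ᵀ.

Sanity check: (A − (-5)·I) v_1 = (0, 0, 0, 0)ᵀ = 0. ✓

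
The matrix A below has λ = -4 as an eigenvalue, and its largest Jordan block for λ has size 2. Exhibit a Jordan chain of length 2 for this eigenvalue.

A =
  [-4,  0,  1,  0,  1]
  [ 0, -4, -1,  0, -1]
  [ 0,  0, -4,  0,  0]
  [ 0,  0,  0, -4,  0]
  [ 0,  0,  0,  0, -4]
A Jordan chain for λ = -4 of length 2:
v_1 = (1, -1, 0, 0, 0)ᵀ
v_2 = (0, 0, 1, 0, 0)ᵀ

Let N = A − (-4)·I. We want v_2 with N^2 v_2 = 0 but N^1 v_2 ≠ 0; then v_{j-1} := N · v_j for j = 2, …, 2.

Pick v_2 = (0, 0, 1, 0, 0)ᵀ.
Then v_1 = N · v_2 = (1, -1, 0, 0, 0)ᵀ.

Sanity check: (A − (-4)·I) v_1 = (0, 0, 0, 0, 0)ᵀ = 0. ✓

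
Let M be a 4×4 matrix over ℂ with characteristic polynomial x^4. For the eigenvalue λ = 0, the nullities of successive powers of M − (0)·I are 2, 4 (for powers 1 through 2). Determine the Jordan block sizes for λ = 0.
Block sizes for λ = 0: [2, 2]

From the dimensions of kernels of powers, the number of Jordan blocks of size at least j is d_j − d_{j−1} where d_j = dim ker(N^j) (with d_0 = 0). Computing the differences gives [2, 2].
The number of blocks of size exactly k is (#blocks of size ≥ k) − (#blocks of size ≥ k + 1), so the partition is: 2 block(s) of size 2.
In nonincreasing order the block sizes are [2, 2].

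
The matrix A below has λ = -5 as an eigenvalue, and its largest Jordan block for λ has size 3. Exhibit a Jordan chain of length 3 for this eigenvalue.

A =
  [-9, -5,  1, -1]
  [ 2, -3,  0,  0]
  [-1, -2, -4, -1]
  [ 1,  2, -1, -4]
A Jordan chain for λ = -5 of length 3:
v_1 = (4, -4, -2, 2)ᵀ
v_2 = (-4, 2, -1, 1)ᵀ
v_3 = (1, 0, 0, 0)ᵀ

Let N = A − (-5)·I. We want v_3 with N^3 v_3 = 0 but N^2 v_3 ≠ 0; then v_{j-1} := N · v_j for j = 3, …, 2.

Pick v_3 = (1, 0, 0, 0)ᵀ.
Then v_2 = N · v_3 = (-4, 2, -1, 1)ᵀ.
Then v_1 = N · v_2 = (4, -4, -2, 2)ᵀ.

Sanity check: (A − (-5)·I) v_1 = (0, 0, 0, 0)ᵀ = 0. ✓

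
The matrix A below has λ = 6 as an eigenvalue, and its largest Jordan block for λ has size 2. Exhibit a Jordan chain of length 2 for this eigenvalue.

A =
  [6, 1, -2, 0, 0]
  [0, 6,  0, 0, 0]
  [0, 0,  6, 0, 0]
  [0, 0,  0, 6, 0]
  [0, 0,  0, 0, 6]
A Jordan chain for λ = 6 of length 2:
v_1 = (1, 0, 0, 0, 0)ᵀ
v_2 = (0, 1, 0, 0, 0)ᵀ

Let N = A − (6)·I. We want v_2 with N^2 v_2 = 0 but N^1 v_2 ≠ 0; then v_{j-1} := N · v_j for j = 2, …, 2.

Pick v_2 = (0, 1, 0, 0, 0)ᵀ.
Then v_1 = N · v_2 = (1, 0, 0, 0, 0)ᵀ.

Sanity check: (A − (6)·I) v_1 = (0, 0, 0, 0, 0)ᵀ = 0. ✓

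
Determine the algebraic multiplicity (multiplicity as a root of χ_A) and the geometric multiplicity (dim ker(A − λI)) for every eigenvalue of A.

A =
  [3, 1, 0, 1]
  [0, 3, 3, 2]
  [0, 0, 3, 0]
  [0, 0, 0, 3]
λ = 3: alg = 4, geom = 2

Step 1 — factor the characteristic polynomial to read off the algebraic multiplicities:
  χ_A(x) = (x - 3)^4

Step 2 — compute geometric multiplicities via the rank-nullity identity g(λ) = n − rank(A − λI):
  rank(A − (3)·I) = 2, so dim ker(A − (3)·I) = n − 2 = 2

Summary:
  λ = 3: algebraic multiplicity = 4, geometric multiplicity = 2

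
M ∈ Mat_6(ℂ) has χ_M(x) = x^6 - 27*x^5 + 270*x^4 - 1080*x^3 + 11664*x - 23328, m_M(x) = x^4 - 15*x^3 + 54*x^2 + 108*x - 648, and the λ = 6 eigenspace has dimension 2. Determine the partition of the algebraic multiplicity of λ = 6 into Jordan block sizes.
Block sizes for λ = 6: [3, 2]

Step 1 — from the characteristic polynomial, algebraic multiplicity of λ = 6 is 5. From dim ker(M − (6)·I) = 2, there are exactly 2 Jordan blocks for λ = 6.
Step 2 — from the minimal polynomial, the factor (x − 6)^3 tells us the largest block for λ = 6 has size 3.
Step 3 — with total size 5, 2 blocks, and largest block 3, the block sizes (in nonincreasing order) are [3, 2].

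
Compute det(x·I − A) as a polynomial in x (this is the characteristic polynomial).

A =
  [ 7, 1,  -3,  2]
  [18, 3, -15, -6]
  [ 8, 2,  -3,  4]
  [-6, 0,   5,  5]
x^4 - 12*x^3 + 54*x^2 - 108*x + 81

Expanding det(x·I − A) (e.g. by cofactor expansion or by noting that A is similar to its Jordan form J, which has the same characteristic polynomial as A) gives
  χ_A(x) = x^4 - 12*x^3 + 54*x^2 - 108*x + 81
which factors as (x - 3)^4. The eigenvalues (with algebraic multiplicities) are λ = 3 with multiplicity 4.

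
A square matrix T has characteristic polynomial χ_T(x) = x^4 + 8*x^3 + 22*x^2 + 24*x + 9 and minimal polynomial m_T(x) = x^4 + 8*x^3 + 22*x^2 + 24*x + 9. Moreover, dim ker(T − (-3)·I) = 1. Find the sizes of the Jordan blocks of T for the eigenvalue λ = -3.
Block sizes for λ = -3: [2]

Step 1 — from the characteristic polynomial, algebraic multiplicity of λ = -3 is 2. From dim ker(T − (-3)·I) = 1, there are exactly 1 Jordan blocks for λ = -3.
Step 2 — from the minimal polynomial, the factor (x + 3)^2 tells us the largest block for λ = -3 has size 2.
Step 3 — with total size 2, 1 blocks, and largest block 2, the block sizes (in nonincreasing order) are [2].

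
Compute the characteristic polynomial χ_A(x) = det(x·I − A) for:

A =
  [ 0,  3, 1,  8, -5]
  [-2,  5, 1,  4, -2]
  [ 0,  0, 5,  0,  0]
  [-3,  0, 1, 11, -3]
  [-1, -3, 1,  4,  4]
x^5 - 25*x^4 + 250*x^3 - 1250*x^2 + 3125*x - 3125

Expanding det(x·I − A) (e.g. by cofactor expansion or by noting that A is similar to its Jordan form J, which has the same characteristic polynomial as A) gives
  χ_A(x) = x^5 - 25*x^4 + 250*x^3 - 1250*x^2 + 3125*x - 3125
which factors as (x - 5)^5. The eigenvalues (with algebraic multiplicities) are λ = 5 with multiplicity 5.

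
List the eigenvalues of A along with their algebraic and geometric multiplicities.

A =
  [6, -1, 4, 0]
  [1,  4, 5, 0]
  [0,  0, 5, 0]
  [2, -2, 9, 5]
λ = 5: alg = 4, geom = 2

Step 1 — factor the characteristic polynomial to read off the algebraic multiplicities:
  χ_A(x) = (x - 5)^4

Step 2 — compute geometric multiplicities via the rank-nullity identity g(λ) = n − rank(A − λI):
  rank(A − (5)·I) = 2, so dim ker(A − (5)·I) = n − 2 = 2

Summary:
  λ = 5: algebraic multiplicity = 4, geometric multiplicity = 2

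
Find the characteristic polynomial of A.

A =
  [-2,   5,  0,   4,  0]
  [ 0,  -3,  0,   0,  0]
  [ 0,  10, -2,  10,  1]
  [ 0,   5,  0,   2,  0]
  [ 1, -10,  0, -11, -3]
x^5 + 8*x^4 + 17*x^3 - 14*x^2 - 84*x - 72

Expanding det(x·I − A) (e.g. by cofactor expansion or by noting that A is similar to its Jordan form J, which has the same characteristic polynomial as A) gives
  χ_A(x) = x^5 + 8*x^4 + 17*x^3 - 14*x^2 - 84*x - 72
which factors as (x - 2)*(x + 2)^2*(x + 3)^2. The eigenvalues (with algebraic multiplicities) are λ = -3 with multiplicity 2, λ = -2 with multiplicity 2, λ = 2 with multiplicity 1.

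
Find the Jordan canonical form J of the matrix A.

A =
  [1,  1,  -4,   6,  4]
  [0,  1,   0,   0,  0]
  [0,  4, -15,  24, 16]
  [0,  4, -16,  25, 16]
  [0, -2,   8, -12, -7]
J_2(1) ⊕ J_1(1) ⊕ J_1(1) ⊕ J_1(1)

The characteristic polynomial is
  det(x·I − A) = x^5 - 5*x^4 + 10*x^3 - 10*x^2 + 5*x - 1 = (x - 1)^5

Eigenvalues and multiplicities (the geometric multiplicity of λ is n − rank(A − λI), which equals the number of Jordan blocks for λ):
  λ = 1: algebraic multiplicity = 5, geometric multiplicity = 4

Determining the block sizes for each eigenvalue:
  λ = 1: 4 blocks summing to 5 forces exactly one block of size 2 and the rest size 1 → block sizes [2, 1, 1, 1]

Assembling the blocks gives a Jordan form
J =
  [1, 1, 0, 0, 0]
  [0, 1, 0, 0, 0]
  [0, 0, 1, 0, 0]
  [0, 0, 0, 1, 0]
  [0, 0, 0, 0, 1]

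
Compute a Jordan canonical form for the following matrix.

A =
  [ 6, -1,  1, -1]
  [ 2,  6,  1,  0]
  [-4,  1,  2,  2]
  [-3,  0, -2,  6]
J_3(5) ⊕ J_1(5)

The characteristic polynomial is
  det(x·I − A) = x^4 - 20*x^3 + 150*x^2 - 500*x + 625 = (x - 5)^4

Eigenvalues and multiplicities (the geometric multiplicity of λ is n − rank(A − λI), which equals the number of Jordan blocks for λ):
  λ = 5: algebraic multiplicity = 4, geometric multiplicity = 2

Determining the block sizes for each eigenvalue:
  λ = 5: with am = 4 and gm = 2, the partition is not yet determined (e.g. several partitions of 4 into 2 parts exist). Let N = A − (5)·I. Computing rank(N^1) = 2, rank(N^2) = 1, rank(N^3) = 0; the number of blocks of size ≥ j is rank(N^{j−1}) − rank(N^j), giving [2, 1, 1]. So we have 1 block(s) of size 3, 1 block(s) of size 1 → block sizes [3, 1]

Assembling the blocks gives a Jordan form
J =
  [5, 1, 0, 0]
  [0, 5, 1, 0]
  [0, 0, 5, 0]
  [0, 0, 0, 5]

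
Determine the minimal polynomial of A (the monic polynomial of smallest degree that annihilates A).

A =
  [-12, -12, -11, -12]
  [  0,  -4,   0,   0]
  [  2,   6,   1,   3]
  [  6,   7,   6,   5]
x^4 + 10*x^3 + 33*x^2 + 40*x + 16

The characteristic polynomial is χ_A(x) = (x + 1)^2*(x + 4)^2, so the eigenvalues are known. The minimal polynomial is
  m_A(x) = Π_λ (x − λ)^{k_λ}
where k_λ is the size of the *largest* Jordan block for λ (equivalently, the smallest k with (A − λI)^k v = 0 for every generalised eigenvector v of λ).

  λ = -4: largest Jordan block has size 2, contributing (x + 4)^2
  λ = -1: largest Jordan block has size 2, contributing (x + 1)^2

So m_A(x) = (x + 1)^2*(x + 4)^2 = x^4 + 10*x^3 + 33*x^2 + 40*x + 16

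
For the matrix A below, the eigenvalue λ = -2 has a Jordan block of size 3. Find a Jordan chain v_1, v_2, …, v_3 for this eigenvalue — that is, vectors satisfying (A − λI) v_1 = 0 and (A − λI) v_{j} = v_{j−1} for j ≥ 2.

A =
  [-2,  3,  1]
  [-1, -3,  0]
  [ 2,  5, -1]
A Jordan chain for λ = -2 of length 3:
v_1 = (-1, 1, -3)ᵀ
v_2 = (0, -1, 2)ᵀ
v_3 = (1, 0, 0)ᵀ

Let N = A − (-2)·I. We want v_3 with N^3 v_3 = 0 but N^2 v_3 ≠ 0; then v_{j-1} := N · v_j for j = 3, …, 2.

Pick v_3 = (1, 0, 0)ᵀ.
Then v_2 = N · v_3 = (0, -1, 2)ᵀ.
Then v_1 = N · v_2 = (-1, 1, -3)ᵀ.

Sanity check: (A − (-2)·I) v_1 = (0, 0, 0)ᵀ = 0. ✓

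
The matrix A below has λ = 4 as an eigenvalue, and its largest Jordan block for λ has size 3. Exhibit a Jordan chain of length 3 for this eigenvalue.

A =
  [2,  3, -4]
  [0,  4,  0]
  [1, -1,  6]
A Jordan chain for λ = 4 of length 3:
v_1 = (-2, 0, 1)ᵀ
v_2 = (3, 0, -1)ᵀ
v_3 = (0, 1, 0)ᵀ

Let N = A − (4)·I. We want v_3 with N^3 v_3 = 0 but N^2 v_3 ≠ 0; then v_{j-1} := N · v_j for j = 3, …, 2.

Pick v_3 = (0, 1, 0)ᵀ.
Then v_2 = N · v_3 = (3, 0, -1)ᵀ.
Then v_1 = N · v_2 = (-2, 0, 1)ᵀ.

Sanity check: (A − (4)·I) v_1 = (0, 0, 0)ᵀ = 0. ✓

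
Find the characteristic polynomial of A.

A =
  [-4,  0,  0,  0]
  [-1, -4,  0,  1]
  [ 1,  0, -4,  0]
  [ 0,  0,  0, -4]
x^4 + 16*x^3 + 96*x^2 + 256*x + 256

Expanding det(x·I − A) (e.g. by cofactor expansion or by noting that A is similar to its Jordan form J, which has the same characteristic polynomial as A) gives
  χ_A(x) = x^4 + 16*x^3 + 96*x^2 + 256*x + 256
which factors as (x + 4)^4. The eigenvalues (with algebraic multiplicities) are λ = -4 with multiplicity 4.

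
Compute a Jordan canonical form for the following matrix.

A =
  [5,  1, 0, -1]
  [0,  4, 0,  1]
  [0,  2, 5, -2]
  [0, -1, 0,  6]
J_2(5) ⊕ J_1(5) ⊕ J_1(5)

The characteristic polynomial is
  det(x·I − A) = x^4 - 20*x^3 + 150*x^2 - 500*x + 625 = (x - 5)^4

Eigenvalues and multiplicities (the geometric multiplicity of λ is n − rank(A − λI), which equals the number of Jordan blocks for λ):
  λ = 5: algebraic multiplicity = 4, geometric multiplicity = 3

Determining the block sizes for each eigenvalue:
  λ = 5: 3 blocks summing to 4 forces exactly one block of size 2 and the rest size 1 → block sizes [2, 1, 1]

Assembling the blocks gives a Jordan form
J =
  [5, 1, 0, 0]
  [0, 5, 0, 0]
  [0, 0, 5, 0]
  [0, 0, 0, 5]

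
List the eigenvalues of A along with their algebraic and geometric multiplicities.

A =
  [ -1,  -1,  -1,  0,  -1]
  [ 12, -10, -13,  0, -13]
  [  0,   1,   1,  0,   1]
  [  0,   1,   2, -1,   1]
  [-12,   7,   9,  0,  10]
λ = -1: alg = 4, geom = 2; λ = 3: alg = 1, geom = 1

Step 1 — factor the characteristic polynomial to read off the algebraic multiplicities:
  χ_A(x) = (x - 3)*(x + 1)^4

Step 2 — compute geometric multiplicities via the rank-nullity identity g(λ) = n − rank(A − λI):
  rank(A − (-1)·I) = 3, so dim ker(A − (-1)·I) = n − 3 = 2
  rank(A − (3)·I) = 4, so dim ker(A − (3)·I) = n − 4 = 1

Summary:
  λ = -1: algebraic multiplicity = 4, geometric multiplicity = 2
  λ = 3: algebraic multiplicity = 1, geometric multiplicity = 1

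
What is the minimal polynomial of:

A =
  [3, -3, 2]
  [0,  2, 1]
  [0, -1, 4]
x^3 - 9*x^2 + 27*x - 27

The characteristic polynomial is χ_A(x) = (x - 3)^3, so the eigenvalues are known. The minimal polynomial is
  m_A(x) = Π_λ (x − λ)^{k_λ}
where k_λ is the size of the *largest* Jordan block for λ (equivalently, the smallest k with (A − λI)^k v = 0 for every generalised eigenvector v of λ).

  λ = 3: largest Jordan block has size 3, contributing (x − 3)^3

So m_A(x) = (x - 3)^3 = x^3 - 9*x^2 + 27*x - 27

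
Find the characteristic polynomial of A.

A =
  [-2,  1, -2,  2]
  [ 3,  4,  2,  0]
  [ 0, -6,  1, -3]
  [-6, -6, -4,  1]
x^4 - 4*x^3 + 6*x^2 - 4*x + 1

Expanding det(x·I − A) (e.g. by cofactor expansion or by noting that A is similar to its Jordan form J, which has the same characteristic polynomial as A) gives
  χ_A(x) = x^4 - 4*x^3 + 6*x^2 - 4*x + 1
which factors as (x - 1)^4. The eigenvalues (with algebraic multiplicities) are λ = 1 with multiplicity 4.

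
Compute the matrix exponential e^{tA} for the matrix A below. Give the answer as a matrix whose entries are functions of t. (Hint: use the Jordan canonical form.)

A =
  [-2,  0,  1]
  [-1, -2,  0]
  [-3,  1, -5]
e^{tA} =
  [-t^2*exp(-3*t) + t*exp(-3*t) + exp(-3*t), t^2*exp(-3*t)/2, -t^2*exp(-3*t)/2 + t*exp(-3*t)]
  [-t^2*exp(-3*t) - t*exp(-3*t), t^2*exp(-3*t)/2 + t*exp(-3*t) + exp(-3*t), -t^2*exp(-3*t)/2]
  [t^2*exp(-3*t) - 3*t*exp(-3*t), -t^2*exp(-3*t)/2 + t*exp(-3*t), t^2*exp(-3*t)/2 - 2*t*exp(-3*t) + exp(-3*t)]

Strategy: write A = P · J · P⁻¹ where J is a Jordan canonical form, so e^{tA} = P · e^{tJ} · P⁻¹, and e^{tJ} can be computed block-by-block.

A has Jordan form
J =
  [-3,  1,  0]
  [ 0, -3,  1]
  [ 0,  0, -3]
(up to reordering of blocks).

Per-block formulas:
  For a 3×3 Jordan block J_3(-3): exp(t · J_3(-3)) = e^(-3t)·(I + t·N + (t^2/2)·N^2), where N is the 3×3 nilpotent shift.

After assembling e^{tJ} and conjugating by P, we get:

e^{tA} =
  [-t^2*exp(-3*t) + t*exp(-3*t) + exp(-3*t), t^2*exp(-3*t)/2, -t^2*exp(-3*t)/2 + t*exp(-3*t)]
  [-t^2*exp(-3*t) - t*exp(-3*t), t^2*exp(-3*t)/2 + t*exp(-3*t) + exp(-3*t), -t^2*exp(-3*t)/2]
  [t^2*exp(-3*t) - 3*t*exp(-3*t), -t^2*exp(-3*t)/2 + t*exp(-3*t), t^2*exp(-3*t)/2 - 2*t*exp(-3*t) + exp(-3*t)]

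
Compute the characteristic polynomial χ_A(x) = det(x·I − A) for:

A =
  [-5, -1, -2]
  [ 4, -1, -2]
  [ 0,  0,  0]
x^3 + 6*x^2 + 9*x

Expanding det(x·I − A) (e.g. by cofactor expansion or by noting that A is similar to its Jordan form J, which has the same characteristic polynomial as A) gives
  χ_A(x) = x^3 + 6*x^2 + 9*x
which factors as x*(x + 3)^2. The eigenvalues (with algebraic multiplicities) are λ = -3 with multiplicity 2, λ = 0 with multiplicity 1.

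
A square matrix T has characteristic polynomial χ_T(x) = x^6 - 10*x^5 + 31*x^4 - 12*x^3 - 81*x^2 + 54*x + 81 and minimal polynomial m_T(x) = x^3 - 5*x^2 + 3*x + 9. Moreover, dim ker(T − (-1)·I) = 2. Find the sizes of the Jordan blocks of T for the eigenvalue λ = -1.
Block sizes for λ = -1: [1, 1]

Step 1 — from the characteristic polynomial, algebraic multiplicity of λ = -1 is 2. From dim ker(T − (-1)·I) = 2, there are exactly 2 Jordan blocks for λ = -1.
Step 2 — from the minimal polynomial, the factor (x + 1) tells us the largest block for λ = -1 has size 1.
Step 3 — with total size 2, 2 blocks, and largest block 1, the block sizes (in nonincreasing order) are [1, 1].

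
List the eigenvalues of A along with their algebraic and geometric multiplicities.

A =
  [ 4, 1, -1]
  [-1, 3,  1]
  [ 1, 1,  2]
λ = 3: alg = 3, geom = 1

Step 1 — factor the characteristic polynomial to read off the algebraic multiplicities:
  χ_A(x) = (x - 3)^3

Step 2 — compute geometric multiplicities via the rank-nullity identity g(λ) = n − rank(A − λI):
  rank(A − (3)·I) = 2, so dim ker(A − (3)·I) = n − 2 = 1

Summary:
  λ = 3: algebraic multiplicity = 3, geometric multiplicity = 1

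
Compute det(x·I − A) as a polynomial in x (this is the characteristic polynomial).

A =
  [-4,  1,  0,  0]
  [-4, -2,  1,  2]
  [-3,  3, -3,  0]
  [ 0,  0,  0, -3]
x^4 + 12*x^3 + 54*x^2 + 108*x + 81

Expanding det(x·I − A) (e.g. by cofactor expansion or by noting that A is similar to its Jordan form J, which has the same characteristic polynomial as A) gives
  χ_A(x) = x^4 + 12*x^3 + 54*x^2 + 108*x + 81
which factors as (x + 3)^4. The eigenvalues (with algebraic multiplicities) are λ = -3 with multiplicity 4.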